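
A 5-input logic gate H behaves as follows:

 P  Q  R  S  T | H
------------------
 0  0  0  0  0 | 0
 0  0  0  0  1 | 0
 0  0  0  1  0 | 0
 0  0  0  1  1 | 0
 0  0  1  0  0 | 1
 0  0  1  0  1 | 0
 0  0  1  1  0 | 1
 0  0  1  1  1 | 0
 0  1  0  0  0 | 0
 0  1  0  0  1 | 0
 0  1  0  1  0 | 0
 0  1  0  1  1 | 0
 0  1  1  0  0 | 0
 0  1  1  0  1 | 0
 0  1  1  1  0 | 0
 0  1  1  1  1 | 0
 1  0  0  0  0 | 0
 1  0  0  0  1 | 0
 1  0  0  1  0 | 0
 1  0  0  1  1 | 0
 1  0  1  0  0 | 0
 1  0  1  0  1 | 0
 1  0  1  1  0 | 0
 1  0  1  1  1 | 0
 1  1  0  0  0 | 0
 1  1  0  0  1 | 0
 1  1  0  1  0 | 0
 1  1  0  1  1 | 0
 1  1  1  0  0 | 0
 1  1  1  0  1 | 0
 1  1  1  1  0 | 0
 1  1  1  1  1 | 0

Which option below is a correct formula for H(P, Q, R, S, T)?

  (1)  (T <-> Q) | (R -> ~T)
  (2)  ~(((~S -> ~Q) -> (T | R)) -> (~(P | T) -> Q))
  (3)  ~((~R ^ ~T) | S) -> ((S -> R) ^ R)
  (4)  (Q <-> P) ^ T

2

(1): at (0,0,0,0,0) it gives 1, but H = 0 — eliminated.
(3): at (0,0,0,0,0) it gives 1, but H = 0 — eliminated.
(4): at (0,0,0,0,0) it gives 1, but H = 0 — eliminated.
That leaves (2). Evaluating it on every row reproduces the table of H exactly.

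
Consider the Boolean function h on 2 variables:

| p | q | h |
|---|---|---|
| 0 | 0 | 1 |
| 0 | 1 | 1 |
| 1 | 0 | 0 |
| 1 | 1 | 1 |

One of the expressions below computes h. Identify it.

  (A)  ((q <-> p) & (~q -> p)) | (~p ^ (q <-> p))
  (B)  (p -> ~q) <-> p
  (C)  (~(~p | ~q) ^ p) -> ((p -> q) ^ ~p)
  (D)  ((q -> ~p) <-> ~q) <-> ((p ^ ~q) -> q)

C

(A) fails at (0,0): the formula yields 0, h is 1.
(B) fails at (0,0): the formula yields 0, h is 1.
(D) fails at (0,0): the formula yields 0, h is 1.
(C) is the remaining candidate, and it agrees with h on all 4 inputs.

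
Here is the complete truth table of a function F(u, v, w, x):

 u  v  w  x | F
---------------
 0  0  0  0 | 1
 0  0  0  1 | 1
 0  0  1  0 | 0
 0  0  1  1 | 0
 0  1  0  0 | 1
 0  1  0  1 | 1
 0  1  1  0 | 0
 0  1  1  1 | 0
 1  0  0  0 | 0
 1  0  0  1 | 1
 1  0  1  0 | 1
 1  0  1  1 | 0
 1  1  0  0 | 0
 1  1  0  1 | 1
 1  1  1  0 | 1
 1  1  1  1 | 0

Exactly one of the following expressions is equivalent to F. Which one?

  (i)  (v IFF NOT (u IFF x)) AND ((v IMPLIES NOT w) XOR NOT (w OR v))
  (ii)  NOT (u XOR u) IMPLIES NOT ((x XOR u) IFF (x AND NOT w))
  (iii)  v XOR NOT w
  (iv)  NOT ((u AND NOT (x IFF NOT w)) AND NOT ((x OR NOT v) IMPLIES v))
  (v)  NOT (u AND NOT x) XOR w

v

(i) disagrees with F on (0,0,0,0) (formula → 0, table → 1); rule it out.
(ii) disagrees with F on (0,0,0,0) (formula → 0, table → 1); rule it out.
(iii) disagrees with F on (0,1,0,0) (formula → 0, table → 1); rule it out.
(iv) disagrees with F on (0,0,1,0) (formula → 1, table → 0); rule it out.
That leaves (v). Evaluating it on every row reproduces the table of F exactly.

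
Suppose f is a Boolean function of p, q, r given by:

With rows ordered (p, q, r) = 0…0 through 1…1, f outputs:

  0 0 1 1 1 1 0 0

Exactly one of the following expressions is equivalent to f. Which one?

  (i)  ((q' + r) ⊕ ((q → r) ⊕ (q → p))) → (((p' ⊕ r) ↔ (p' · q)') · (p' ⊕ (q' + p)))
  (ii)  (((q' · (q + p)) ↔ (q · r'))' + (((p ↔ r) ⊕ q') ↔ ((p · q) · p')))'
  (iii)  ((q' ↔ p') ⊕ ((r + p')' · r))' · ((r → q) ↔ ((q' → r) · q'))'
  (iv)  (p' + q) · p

iii

(i): at (1,0,0) it gives 0, but f = 1 — eliminated.
(ii): at (0,0,1) it gives 1, but f = 0 — eliminated.
(iv): at (0,1,0) it gives 0, but f = 1 — eliminated.
(iii) is the remaining candidate, and it agrees with f on all 8 inputs.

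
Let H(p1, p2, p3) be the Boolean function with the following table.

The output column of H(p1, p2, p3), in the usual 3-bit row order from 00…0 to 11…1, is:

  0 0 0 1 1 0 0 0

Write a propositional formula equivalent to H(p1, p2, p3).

H(p1, p2, p3) = ((¬p1 ∧ p2) ∧ p3) ∨ ((p1 ∧ ¬p2) ∧ ¬p3)

Collect the rows where H=1 — (0,1,1), (1,0,0) — and write one minterm per row: ¬p1·p2·p3, p1·¬p2·¬p3. Their union (logical OR) reproduces the table exactly.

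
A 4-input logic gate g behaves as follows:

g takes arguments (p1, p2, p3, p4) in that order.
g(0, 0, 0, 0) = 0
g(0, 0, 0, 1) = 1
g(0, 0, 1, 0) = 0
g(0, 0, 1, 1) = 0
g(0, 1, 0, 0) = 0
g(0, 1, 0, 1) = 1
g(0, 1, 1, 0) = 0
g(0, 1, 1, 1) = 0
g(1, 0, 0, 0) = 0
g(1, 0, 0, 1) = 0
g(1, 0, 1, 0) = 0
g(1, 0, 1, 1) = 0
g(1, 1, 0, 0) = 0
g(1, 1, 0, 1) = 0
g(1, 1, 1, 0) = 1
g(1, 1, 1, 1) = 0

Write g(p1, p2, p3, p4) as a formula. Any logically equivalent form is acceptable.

g(p1, p2, p3, p4) = ((((not p1 and not p2) and not p3) and p4) or (((not p1 and p2) and not p3) and p4)) or (((p1 and p2) and p3) and not p4)

g=1 on 3 inputs: (0,0,0,1), (0,1,0,1), (1,1,1,0). Reading each as a conjunction of literals (¬p1·¬p2·¬p3·p4, ¬p1·p2·¬p3·p4, p1·p2·p3·¬p4) and taking the OR gives the canonical DNF.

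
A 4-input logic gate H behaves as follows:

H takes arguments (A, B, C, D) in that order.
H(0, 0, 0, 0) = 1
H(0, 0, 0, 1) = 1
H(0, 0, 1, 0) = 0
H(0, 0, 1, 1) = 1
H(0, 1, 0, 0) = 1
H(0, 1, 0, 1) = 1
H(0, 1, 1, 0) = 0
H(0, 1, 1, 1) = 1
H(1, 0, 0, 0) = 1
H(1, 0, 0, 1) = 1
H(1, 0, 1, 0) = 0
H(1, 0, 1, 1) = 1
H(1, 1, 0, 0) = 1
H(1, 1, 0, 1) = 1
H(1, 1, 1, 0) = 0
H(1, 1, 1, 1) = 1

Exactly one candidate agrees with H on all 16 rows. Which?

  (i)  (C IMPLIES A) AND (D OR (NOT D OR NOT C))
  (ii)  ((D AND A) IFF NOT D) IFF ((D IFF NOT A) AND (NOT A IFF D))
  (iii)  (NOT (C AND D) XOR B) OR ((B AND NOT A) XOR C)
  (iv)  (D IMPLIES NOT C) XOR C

iv

(i) disagrees with H on (0,0,1,1) (formula → 0, table → 1); rule it out.
(ii) disagrees with H on (0,0,1,0) (formula → 1, table → 0); rule it out.
(iii) disagrees with H on (0,0,1,0) (formula → 1, table → 0); rule it out.
(iv) is the remaining candidate, and it agrees with H on all 16 inputs.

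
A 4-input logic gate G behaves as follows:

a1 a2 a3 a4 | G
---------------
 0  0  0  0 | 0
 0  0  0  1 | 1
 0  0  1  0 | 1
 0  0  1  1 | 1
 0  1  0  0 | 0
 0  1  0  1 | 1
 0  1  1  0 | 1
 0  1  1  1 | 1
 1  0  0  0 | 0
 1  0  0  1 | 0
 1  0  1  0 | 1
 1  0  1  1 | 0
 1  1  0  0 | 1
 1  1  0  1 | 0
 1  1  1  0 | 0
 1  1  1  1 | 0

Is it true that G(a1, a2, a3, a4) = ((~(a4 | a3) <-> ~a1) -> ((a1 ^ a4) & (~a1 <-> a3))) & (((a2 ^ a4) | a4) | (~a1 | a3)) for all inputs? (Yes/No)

Evaluate ((~(a4 | a3) <-> ~a1) -> ((a1 ^ a4) & (~a1 <-> a3))) & (((a2 ^ a4) | a4) | (~a1 | a3)) on each row and compare to G:
  a1=0, a2=0, a3=0, a4=0: formula gives 0, G = 0 ✓
  a1=0, a2=0, a3=0, a4=1: formula gives 1, G = 1 ✓
  a1=0, a2=0, a3=1, a4=0: formula gives 1, G = 1 ✓
  a1=0, a2=0, a3=1, a4=1: formula gives 1, G = 1 ✓
  …
  a1=1, a2=0, a3=1, a4=0: formula gives 0, but G = 1 ✗
A single disagreement suffices: at (1,0,1,0) they differ, so the formula does not compute G.

No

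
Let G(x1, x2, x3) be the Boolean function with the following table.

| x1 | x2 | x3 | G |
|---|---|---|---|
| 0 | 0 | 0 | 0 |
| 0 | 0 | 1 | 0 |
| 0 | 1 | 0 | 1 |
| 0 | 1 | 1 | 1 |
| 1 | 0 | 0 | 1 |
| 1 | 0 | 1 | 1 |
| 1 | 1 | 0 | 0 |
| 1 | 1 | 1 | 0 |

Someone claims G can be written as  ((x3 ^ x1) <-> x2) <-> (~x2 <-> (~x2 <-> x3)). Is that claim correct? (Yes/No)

Check the formula against G row by row:
  x1=0, x2=0, x3=0: formula gives 0, G = 0 ✓
  x1=0, x2=0, x3=1: formula gives 0, G = 0 ✓
  x1=0, x2=1, x3=0: formula gives 1, G = 1 ✓
  x1=0, x2=1, x3=1: formula gives 1, G = 1 ✓
  x1=1, x2=0, x3=0: formula gives 1, G = 1 ✓
  …and likewise for the remaining 3 rows.
Every row agrees, so the formula is equivalent.

Yes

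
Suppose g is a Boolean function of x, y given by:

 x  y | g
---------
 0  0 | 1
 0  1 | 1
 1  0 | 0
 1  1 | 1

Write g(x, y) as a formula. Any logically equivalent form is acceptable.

g(x, y) = x -> y

This is x → y (false only at 1,0).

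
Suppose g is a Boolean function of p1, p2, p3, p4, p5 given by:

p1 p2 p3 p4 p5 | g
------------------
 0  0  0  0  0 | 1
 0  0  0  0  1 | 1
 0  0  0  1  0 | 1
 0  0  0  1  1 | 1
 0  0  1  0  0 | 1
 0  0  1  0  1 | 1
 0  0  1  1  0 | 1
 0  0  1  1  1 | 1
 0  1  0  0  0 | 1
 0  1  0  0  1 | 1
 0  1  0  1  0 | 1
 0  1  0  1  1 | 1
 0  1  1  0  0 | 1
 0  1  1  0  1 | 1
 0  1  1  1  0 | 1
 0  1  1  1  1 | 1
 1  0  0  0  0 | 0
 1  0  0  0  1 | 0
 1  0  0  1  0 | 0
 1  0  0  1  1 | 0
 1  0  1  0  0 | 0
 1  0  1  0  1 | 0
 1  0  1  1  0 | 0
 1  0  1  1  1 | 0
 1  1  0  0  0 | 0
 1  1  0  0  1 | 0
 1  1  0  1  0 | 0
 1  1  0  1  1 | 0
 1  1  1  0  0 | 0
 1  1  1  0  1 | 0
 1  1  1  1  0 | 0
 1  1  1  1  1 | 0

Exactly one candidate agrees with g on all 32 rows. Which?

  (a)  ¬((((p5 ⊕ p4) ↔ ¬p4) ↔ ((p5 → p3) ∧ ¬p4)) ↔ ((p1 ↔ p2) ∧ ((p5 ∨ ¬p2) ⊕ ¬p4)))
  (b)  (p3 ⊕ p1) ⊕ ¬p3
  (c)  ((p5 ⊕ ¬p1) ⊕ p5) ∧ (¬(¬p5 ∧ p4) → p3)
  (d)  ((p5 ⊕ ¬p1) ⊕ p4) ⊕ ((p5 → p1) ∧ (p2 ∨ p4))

(a): at (0,0,0,0,0) it gives 0, but g = 1 — eliminated.
(c): at (0,0,0,0,0) it gives 0, but g = 1 — eliminated.
(d): at (0,0,0,0,1) it gives 0, but g = 1 — eliminated.
Only (b) survives; checking it on all 32 rows confirms it matches g.

b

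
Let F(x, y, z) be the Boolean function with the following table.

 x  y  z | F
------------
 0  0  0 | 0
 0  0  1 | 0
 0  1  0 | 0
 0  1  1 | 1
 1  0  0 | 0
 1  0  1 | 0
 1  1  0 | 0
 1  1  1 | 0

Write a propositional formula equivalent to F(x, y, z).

Only row (0,1,1) gives 1. That row's minterm ¬x·y·z is F directly.

F(x, y, z) = (NOT x AND y) AND z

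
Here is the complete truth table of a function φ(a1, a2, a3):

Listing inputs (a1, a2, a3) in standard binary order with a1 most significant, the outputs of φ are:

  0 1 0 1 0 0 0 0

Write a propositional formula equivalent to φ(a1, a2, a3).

φ(a1, a2, a3) = ((¬a1 ∧ ¬a2) ∧ a3) ∨ ((¬a1 ∧ a2) ∧ a3)

φ=1 on 2 inputs: (0,0,1), (0,1,1). Reading each as a conjunction of literals (¬a1·¬a2·a3, ¬a1·a2·a3) and taking the OR gives the canonical DNF.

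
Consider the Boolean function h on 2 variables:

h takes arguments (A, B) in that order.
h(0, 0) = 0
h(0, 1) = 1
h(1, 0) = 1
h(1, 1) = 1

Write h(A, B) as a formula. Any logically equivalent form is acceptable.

The output is 1 whenever at least one input is 1 — the OR of all inputs.

h(A, B) = A ∨ B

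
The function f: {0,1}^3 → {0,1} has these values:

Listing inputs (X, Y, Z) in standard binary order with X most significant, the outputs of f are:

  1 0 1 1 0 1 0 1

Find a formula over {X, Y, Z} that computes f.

f(X, Y, Z) = ~((((~X & ~Y) & Z) | ((X & ~Y) & ~Z)) | ((X & Y) & ~Z))

There are just 3 zero rows: (0,0,1), (1,0,0), (1,1,0). Their minterms are ¬X·¬Y·Z, X·¬Y·¬Z, X·Y·¬Z; the OR of those covers precisely the 0-outputs, and negating it yields f.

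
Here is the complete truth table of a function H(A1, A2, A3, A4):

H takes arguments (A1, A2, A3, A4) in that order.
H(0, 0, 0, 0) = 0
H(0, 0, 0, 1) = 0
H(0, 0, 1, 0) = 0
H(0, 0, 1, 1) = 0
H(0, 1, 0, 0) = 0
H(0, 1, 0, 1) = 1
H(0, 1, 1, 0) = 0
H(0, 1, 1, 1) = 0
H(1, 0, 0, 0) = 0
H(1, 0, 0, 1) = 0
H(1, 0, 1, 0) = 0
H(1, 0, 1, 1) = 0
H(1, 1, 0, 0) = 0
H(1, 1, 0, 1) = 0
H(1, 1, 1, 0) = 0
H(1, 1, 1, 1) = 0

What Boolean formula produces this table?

H is 1 on exactly one input, (0,1,0,1), whose minterm is ¬A1·A2·¬A3·A4. So H is just that conjunction.

H(A1, A2, A3, A4) = ((NOT A1 AND A2) AND NOT A3) AND A4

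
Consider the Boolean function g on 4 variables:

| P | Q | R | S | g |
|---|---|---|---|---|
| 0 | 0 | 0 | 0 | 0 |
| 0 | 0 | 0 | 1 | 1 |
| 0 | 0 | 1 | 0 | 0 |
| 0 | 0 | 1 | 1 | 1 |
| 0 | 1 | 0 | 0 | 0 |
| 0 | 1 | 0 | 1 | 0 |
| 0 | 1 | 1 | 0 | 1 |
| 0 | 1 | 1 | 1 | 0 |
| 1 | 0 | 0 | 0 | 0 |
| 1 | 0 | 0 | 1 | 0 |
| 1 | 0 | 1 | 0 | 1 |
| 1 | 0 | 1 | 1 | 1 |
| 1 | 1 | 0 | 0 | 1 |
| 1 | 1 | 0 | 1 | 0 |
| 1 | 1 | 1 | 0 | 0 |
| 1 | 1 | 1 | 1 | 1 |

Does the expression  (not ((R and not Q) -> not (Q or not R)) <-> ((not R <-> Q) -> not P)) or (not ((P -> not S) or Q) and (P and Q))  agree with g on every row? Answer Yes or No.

Test each input against both g and the formula:
  P=0, Q=0, R=0, S=0: formula gives 0, g = 0 ✓
  P=0, Q=0, R=0, S=1: formula gives 0, but g = 1 ✗
Row (0,0,0,1) is a counterexample, so the formula is not equivalent to g.

No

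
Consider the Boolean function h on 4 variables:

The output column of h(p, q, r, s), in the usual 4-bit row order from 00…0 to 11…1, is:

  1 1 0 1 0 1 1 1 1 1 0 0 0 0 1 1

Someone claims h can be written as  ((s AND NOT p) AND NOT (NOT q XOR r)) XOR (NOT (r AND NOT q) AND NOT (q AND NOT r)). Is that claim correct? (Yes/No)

Yes

Check the formula against h row by row:
  p=0, q=0, r=0, s=0: formula gives 1, h = 1 ✓
  p=0, q=0, r=0, s=1: formula gives 1, h = 1 ✓
  p=0, q=0, r=1, s=0: formula gives 0, h = 0 ✓
  p=0, q=0, r=1, s=1: formula gives 1, h = 1 ✓
  …and likewise for the remaining 12 rows.
Every row agrees, so the formula is equivalent.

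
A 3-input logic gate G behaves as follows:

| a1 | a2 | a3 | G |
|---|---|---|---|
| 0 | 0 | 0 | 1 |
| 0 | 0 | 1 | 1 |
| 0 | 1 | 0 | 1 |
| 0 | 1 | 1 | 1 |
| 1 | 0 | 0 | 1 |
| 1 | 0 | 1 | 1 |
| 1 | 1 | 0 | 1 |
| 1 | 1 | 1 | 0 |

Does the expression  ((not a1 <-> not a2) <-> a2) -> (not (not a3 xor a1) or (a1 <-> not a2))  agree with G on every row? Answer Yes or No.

Check the formula against G row by row:
  a1=0, a2=0, a3=0: formula gives 1, G = 1 ✓
  a1=0, a2=0, a3=1: formula gives 1, G = 1 ✓
  a1=0, a2=1, a3=0: formula gives 1, G = 1 ✓
  a1=0, a2=1, a3=1: formula gives 1, G = 1 ✓
  a1=1, a2=0, a3=0: formula gives 1, G = 1 ✓
  … (the remaining 3 rows also agree.)
Every row agrees, so the formula is equivalent.

Yes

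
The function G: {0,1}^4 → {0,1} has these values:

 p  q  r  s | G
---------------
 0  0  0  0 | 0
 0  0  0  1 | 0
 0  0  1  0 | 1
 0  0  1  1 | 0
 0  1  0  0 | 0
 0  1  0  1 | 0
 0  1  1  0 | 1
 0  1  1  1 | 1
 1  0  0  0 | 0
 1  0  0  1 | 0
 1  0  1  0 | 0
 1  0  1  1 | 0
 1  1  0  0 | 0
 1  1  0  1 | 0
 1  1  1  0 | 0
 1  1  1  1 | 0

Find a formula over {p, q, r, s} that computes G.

G(p, q, r, s) = ((((p' · q') · r) · s') + (((p' · q) · r) · s')) + (((p' · q) · r) · s)

The 1-rows are (0,0,1,0), (0,1,1,0), (0,1,1,1). Each contributes one minterm — ¬p·¬q·r·¬s; ¬p·q·r·¬s; ¬p·q·r·s — and their disjunction is a sum-of-products form of G.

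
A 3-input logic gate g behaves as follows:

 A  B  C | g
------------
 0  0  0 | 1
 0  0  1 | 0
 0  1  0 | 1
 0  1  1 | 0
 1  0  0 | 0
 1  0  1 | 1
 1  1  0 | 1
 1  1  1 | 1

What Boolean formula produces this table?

g(A, B, C) = NOT ((((NOT A AND NOT B) AND C) OR ((NOT A AND B) AND C)) OR ((A AND NOT B) AND NOT C))

There are just 3 zero rows: (0,0,1), (0,1,1), (1,0,0). Their minterms are ¬A·¬B·C, ¬A·B·C, A·¬B·¬C; the OR of those covers precisely the 0-outputs, and negating it yields g.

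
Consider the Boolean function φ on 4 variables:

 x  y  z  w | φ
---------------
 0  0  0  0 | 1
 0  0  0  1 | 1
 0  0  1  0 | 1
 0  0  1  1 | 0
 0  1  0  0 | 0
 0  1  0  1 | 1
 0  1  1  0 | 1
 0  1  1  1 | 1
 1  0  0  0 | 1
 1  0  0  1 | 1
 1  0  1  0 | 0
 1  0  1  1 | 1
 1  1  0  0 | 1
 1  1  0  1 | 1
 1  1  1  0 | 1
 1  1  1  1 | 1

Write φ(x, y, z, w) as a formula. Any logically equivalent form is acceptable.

The 0-rows are (0,0,1,1), (0,1,0,0), (1,0,1,0). Take each as a conjunction (¬x·¬y·z·w, ¬x·y·¬z·¬w, x·¬y·z·¬w), form their disjunction, and complement — that gives a formula that is 1 everywhere φ is.

φ(x, y, z, w) = ~(((((~x & ~y) & z) & w) | (((~x & y) & ~z) & ~w)) | (((x & ~y) & z) & ~w))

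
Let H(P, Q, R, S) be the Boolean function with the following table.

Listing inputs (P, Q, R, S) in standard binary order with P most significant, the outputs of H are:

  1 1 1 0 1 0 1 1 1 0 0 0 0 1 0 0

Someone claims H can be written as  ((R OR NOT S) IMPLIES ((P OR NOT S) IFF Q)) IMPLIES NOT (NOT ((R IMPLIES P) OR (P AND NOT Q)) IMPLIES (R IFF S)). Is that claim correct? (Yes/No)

No

Evaluate ((R OR NOT S) IMPLIES ((P OR NOT S) IFF Q)) IMPLIES NOT (NOT ((R IMPLIES P) OR (P AND NOT Q)) IMPLIES (R IFF S)) on each row and compare to H:
  P=0, Q=0, R=0, S=0: formula gives 1, H = 1 ✓
  P=0, Q=0, R=0, S=1: formula gives 0, but H = 1 ✗
Since they disagree at (0,0,0,1), the expression is not a correct formula for H.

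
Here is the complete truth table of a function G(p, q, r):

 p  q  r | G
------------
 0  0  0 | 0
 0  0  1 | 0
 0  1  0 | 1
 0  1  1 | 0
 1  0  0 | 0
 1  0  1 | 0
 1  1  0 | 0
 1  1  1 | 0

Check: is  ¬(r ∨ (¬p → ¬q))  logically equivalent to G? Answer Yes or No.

Yes

Check the formula against G row by row:
  p=0, q=0, r=0: formula gives 0, G = 0 ✓
  p=0, q=0, r=1: formula gives 0, G = 0 ✓
  p=0, q=1, r=0: formula gives 1, G = 1 ✓
  p=0, q=1, r=1: formula gives 0, G = 0 ✓
  p=1, q=0, r=0: formula gives 0, G = 0 ✓
  …and likewise for the remaining 3 rows.
All 8 rows match — the expression computes G exactly.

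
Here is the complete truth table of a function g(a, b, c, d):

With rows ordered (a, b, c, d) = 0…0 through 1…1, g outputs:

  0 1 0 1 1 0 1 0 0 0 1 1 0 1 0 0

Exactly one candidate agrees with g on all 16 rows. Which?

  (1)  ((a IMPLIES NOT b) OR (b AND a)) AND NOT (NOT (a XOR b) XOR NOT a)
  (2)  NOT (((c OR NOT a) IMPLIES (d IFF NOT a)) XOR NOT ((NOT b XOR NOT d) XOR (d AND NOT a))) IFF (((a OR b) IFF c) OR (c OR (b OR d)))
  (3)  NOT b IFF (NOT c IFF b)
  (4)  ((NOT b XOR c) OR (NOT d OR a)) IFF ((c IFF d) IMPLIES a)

(1): at (0,0,0,0) it gives 1, but g = 0 — eliminated.
(3): at (0,0,0,1) it gives 0, but g = 1 — eliminated.
(4): at (0,0,1,0) it gives 1, but g = 0 — eliminated.
Only (2) survives; checking it on all 16 rows confirms it matches g.

2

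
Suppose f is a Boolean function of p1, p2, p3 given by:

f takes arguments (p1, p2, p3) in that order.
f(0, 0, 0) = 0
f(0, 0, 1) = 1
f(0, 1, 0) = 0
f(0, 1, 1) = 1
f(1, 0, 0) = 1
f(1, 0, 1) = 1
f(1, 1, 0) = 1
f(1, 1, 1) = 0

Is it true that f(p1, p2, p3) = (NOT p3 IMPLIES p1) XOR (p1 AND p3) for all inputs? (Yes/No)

No

Check the formula against f row by row:
  p1=0, p2=0, p3=0: formula gives 0, f = 0 ✓
  p1=0, p2=0, p3=1: formula gives 1, f = 1 ✓
  p1=0, p2=1, p3=0: formula gives 0, f = 0 ✓
  p1=0, p2=1, p3=1: formula gives 1, f = 1 ✓
  p1=1, p2=0, p3=0: formula gives 1, f = 1 ✓
  p1=1, p2=0, p3=1: formula gives 0, but f = 1 ✗
A single disagreement suffices: at (1,0,1) they differ, so the formula does not compute f.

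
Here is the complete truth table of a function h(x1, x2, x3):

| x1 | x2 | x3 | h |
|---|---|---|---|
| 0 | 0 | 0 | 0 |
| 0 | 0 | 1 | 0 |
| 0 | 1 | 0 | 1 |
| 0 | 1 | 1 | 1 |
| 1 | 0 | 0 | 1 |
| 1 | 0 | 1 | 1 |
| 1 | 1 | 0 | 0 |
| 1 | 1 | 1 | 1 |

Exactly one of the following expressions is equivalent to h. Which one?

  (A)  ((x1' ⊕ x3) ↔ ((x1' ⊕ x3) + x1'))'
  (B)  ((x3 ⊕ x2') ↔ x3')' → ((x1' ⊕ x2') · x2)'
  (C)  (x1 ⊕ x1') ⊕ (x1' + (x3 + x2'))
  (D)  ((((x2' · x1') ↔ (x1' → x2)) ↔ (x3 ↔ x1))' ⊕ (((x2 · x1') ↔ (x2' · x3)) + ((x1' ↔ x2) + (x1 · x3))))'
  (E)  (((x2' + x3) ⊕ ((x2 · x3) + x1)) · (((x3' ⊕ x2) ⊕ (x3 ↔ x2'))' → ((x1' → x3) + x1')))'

(A) disagrees with h on (0,0,1) (formula → 1, table → 0); rule it out.
(B) disagrees with h on (0,0,0) (formula → 1, table → 0); rule it out.
(C) disagrees with h on (0,1,0) (formula → 0, table → 1); rule it out.
(D) disagrees with h on (0,0,0) (formula → 1, table → 0); rule it out.
(E) is the remaining candidate, and it agrees with h on all 8 inputs.

E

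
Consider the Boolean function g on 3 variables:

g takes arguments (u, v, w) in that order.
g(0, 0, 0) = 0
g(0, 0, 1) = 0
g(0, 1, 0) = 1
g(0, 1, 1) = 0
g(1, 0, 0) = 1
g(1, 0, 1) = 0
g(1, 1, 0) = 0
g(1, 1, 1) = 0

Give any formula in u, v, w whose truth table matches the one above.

g=1 on 2 inputs: (0,1,0), (1,0,0). Reading each as a conjunction of literals (¬u·v·¬w, u·¬v·¬w) and taking the OR gives the canonical DNF.

g(u, v, w) = ((~u & v) & ~w) | ((u & ~v) & ~w)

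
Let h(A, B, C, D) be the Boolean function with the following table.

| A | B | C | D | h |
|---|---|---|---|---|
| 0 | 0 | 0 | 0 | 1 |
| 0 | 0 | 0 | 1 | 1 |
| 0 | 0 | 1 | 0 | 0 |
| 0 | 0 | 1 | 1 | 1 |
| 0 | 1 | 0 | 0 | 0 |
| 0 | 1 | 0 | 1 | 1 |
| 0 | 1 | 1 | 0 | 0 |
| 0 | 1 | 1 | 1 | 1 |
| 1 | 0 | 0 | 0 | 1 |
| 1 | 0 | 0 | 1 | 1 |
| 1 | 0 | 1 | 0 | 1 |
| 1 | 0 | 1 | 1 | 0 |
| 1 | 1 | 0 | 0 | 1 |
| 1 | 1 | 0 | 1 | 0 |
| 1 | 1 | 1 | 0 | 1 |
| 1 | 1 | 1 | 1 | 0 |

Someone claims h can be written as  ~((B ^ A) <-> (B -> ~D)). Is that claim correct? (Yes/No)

Evaluate ~((B ^ A) <-> (B -> ~D)) on each row and compare to h:
  A=0, B=0, C=0, D=0: formula gives 1, h = 1 ✓
  A=0, B=0, C=0, D=1: formula gives 1, h = 1 ✓
  A=0, B=0, C=1, D=0: formula gives 1, but h = 0 ✗
Row (0,0,1,0) is a counterexample, so the formula is not equivalent to h.

No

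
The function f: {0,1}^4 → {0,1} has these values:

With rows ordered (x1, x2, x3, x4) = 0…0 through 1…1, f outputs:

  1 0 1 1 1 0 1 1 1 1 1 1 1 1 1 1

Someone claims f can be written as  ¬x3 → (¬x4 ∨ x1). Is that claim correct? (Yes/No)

Yes

Check the formula against f row by row:
  x1=0, x2=0, x3=0, x4=0: formula gives 1, f = 1 ✓
  x1=0, x2=0, x3=0, x4=1: formula gives 0, f = 0 ✓
  x1=0, x2=0, x3=1, x4=0: formula gives 1, f = 1 ✓
  x1=0, x2=0, x3=1, x4=1: formula gives 1, f = 1 ✓
  …and likewise for the remaining 12 rows.
No disagreement on any input; they are logically equivalent.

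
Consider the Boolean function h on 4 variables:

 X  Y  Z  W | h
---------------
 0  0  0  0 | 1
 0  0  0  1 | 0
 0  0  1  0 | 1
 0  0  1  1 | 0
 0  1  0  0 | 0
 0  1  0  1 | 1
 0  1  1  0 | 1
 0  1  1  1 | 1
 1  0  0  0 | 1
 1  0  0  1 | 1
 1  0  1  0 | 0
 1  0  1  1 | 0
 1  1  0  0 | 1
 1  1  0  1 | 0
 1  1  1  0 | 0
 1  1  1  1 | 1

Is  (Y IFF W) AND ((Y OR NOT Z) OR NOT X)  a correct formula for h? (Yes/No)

Test each input against both h and the formula:
  X=0, Y=0, Z=0, W=0: formula gives 1, h = 1 ✓
  X=0, Y=0, Z=0, W=1: formula gives 0, h = 0 ✓
  X=0, Y=0, Z=1, W=0: formula gives 1, h = 1 ✓
  X=0, Y=0, Z=1, W=1: formula gives 0, h = 0 ✓
  …
  X=0, Y=1, Z=1, W=0: formula gives 0, but h = 1 ✗
A single disagreement suffices: at (0,1,1,0) they differ, so the formula does not compute h.

No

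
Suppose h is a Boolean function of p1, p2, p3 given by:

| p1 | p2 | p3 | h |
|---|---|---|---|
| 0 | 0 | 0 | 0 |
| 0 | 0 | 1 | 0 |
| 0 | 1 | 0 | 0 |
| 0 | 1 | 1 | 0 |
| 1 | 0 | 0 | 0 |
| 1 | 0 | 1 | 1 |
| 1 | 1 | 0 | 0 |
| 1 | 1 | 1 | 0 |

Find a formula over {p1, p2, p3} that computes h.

h(p1, p2, p3) = (p1 and not p2) and p3

h is 1 on exactly one input, (1,0,1), whose minterm is p1·¬p2·p3. So h is just that conjunction.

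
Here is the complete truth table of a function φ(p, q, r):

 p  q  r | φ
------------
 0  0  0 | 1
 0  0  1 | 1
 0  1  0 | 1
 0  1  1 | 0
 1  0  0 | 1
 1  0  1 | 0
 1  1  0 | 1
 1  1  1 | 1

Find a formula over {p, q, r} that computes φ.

There are just 2 zero rows: (0,1,1), (1,0,1). Their minterms are ¬p·q·r, p·¬q·r; the OR of those covers precisely the 0-outputs, and negating it yields φ.

φ(p, q, r) = ¬(((¬p ∧ q) ∧ r) ∨ ((p ∧ ¬q) ∧ r))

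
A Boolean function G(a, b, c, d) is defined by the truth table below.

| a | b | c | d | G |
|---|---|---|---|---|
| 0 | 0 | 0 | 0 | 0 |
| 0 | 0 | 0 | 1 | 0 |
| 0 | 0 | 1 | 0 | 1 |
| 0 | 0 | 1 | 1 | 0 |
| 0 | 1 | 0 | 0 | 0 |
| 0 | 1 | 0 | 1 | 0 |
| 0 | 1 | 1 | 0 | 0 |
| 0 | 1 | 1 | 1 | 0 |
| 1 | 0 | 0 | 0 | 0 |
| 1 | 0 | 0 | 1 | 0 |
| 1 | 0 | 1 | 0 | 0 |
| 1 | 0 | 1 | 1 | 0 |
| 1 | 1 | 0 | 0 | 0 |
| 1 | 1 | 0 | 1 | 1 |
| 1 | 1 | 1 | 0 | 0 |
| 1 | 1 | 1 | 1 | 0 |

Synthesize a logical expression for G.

Collect the rows where G=1 — (0,0,1,0), (1,1,0,1) — and write one minterm per row: ¬a·¬b·c·¬d, a·b·¬c·d. Their union (logical OR) reproduces the table exactly.

G(a, b, c, d) = (((not a and not b) and c) and not d) or (((a and b) and not c) and d)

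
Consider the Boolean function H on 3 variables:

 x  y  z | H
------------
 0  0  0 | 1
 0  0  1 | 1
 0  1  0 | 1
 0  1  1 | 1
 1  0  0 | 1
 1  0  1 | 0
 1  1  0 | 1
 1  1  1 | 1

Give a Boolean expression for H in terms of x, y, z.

H(x, y, z) = ~((x & ~y) & z)

H is 0 on exactly one input, (1,0,1), whose minterm is x·¬y·z. So H is the negation of that single conjunction.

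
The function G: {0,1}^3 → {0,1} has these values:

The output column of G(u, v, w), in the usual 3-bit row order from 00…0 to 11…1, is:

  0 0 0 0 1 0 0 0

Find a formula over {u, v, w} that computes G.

G is 1 on exactly one input, (1,0,0), whose minterm is u·¬v·¬w. So G is just that conjunction.

G(u, v, w) = (u ∧ ¬v) ∧ ¬w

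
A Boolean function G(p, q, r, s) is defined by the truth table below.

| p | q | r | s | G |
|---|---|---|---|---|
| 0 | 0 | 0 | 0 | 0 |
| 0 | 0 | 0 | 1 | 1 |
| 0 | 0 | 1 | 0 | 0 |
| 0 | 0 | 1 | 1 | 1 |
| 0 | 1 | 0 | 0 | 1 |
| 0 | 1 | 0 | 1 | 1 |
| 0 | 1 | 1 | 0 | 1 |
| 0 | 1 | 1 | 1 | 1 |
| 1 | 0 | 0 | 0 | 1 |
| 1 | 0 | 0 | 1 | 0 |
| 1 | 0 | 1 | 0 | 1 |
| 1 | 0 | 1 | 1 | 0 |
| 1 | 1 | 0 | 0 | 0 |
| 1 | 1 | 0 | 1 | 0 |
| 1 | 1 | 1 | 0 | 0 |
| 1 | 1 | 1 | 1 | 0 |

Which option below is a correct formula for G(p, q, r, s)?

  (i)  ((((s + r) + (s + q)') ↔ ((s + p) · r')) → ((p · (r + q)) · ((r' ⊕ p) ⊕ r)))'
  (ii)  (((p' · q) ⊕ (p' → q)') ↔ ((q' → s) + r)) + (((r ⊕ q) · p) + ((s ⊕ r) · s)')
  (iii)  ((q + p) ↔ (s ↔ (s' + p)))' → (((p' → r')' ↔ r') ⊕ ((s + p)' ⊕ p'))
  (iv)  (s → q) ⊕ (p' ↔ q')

(i): at (0,0,1,1) it gives 0, but G = 1 — eliminated.
(ii): at (0,0,0,0) it gives 1, but G = 0 — eliminated.
(iii): at (0,0,0,0) it gives 1, but G = 0 — eliminated.
That leaves (iv). Evaluating it on every row reproduces the table of G exactly.

iv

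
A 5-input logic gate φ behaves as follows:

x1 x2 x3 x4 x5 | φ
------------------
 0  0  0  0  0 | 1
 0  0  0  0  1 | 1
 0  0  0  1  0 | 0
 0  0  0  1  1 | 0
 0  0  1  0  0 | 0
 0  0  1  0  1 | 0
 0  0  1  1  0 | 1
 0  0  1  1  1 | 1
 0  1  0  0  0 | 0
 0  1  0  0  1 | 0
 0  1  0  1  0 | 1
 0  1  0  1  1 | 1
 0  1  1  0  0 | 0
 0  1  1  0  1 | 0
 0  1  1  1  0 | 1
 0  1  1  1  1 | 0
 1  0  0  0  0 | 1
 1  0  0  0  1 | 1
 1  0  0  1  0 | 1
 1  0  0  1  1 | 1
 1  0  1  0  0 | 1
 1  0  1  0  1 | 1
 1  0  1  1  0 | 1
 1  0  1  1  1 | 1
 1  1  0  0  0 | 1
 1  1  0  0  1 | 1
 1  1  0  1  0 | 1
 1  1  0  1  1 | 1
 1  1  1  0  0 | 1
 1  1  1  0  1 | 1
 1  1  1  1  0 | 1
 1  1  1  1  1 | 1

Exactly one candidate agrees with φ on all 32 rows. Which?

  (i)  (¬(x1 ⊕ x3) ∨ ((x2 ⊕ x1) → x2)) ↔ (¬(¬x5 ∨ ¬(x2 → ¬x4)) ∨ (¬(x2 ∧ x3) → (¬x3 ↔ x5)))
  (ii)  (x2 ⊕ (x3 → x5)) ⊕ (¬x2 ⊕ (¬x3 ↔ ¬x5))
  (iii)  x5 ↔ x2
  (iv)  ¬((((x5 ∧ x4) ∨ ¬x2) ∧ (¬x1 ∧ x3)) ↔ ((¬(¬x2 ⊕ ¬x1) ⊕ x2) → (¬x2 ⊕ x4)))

iv

(i): at (0,0,0,0,0) it gives 0, but φ = 1 — eliminated.
(ii): at (0,0,0,0,1) it gives 0, but φ = 1 — eliminated.
(iii): at (0,0,0,0,1) it gives 0, but φ = 1 — eliminated.
(iv) is the remaining candidate, and it agrees with φ on all 32 inputs.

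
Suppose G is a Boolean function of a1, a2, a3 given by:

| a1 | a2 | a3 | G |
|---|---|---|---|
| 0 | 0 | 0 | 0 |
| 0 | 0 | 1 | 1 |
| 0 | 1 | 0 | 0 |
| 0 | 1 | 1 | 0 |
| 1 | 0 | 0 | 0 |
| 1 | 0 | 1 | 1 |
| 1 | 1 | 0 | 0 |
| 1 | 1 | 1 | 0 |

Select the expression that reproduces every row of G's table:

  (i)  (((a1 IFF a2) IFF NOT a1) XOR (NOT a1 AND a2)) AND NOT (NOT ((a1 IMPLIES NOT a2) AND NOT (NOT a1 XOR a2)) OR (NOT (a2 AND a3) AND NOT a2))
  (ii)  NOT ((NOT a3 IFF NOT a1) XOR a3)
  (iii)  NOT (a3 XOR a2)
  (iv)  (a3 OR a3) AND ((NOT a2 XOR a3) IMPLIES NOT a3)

iv

(i) disagrees with G on (0,0,1) (formula → 0, table → 1); rule it out.
(ii) disagrees with G on (0,0,1) (formula → 0, table → 1); rule it out.
(iii) disagrees with G on (0,0,0) (formula → 1, table → 0); rule it out.
(iv) is the remaining candidate, and it agrees with G on all 8 inputs.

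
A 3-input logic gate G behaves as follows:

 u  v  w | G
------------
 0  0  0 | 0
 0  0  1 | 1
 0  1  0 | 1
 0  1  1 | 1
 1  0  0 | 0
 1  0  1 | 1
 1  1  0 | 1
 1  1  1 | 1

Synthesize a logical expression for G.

There are just 2 zero rows: (0,0,0), (1,0,0). Their minterms are ¬u·¬v·¬w, u·¬v·¬w; the OR of those covers precisely the 0-outputs, and negating it yields G.

G(u, v, w) = ¬(((¬u ∧ ¬v) ∧ ¬w) ∨ ((u ∧ ¬v) ∧ ¬w))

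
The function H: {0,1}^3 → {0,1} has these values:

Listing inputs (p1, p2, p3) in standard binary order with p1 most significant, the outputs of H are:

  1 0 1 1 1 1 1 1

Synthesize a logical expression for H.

H(p1, p2, p3) = NOT ((NOT p1 AND NOT p2) AND p3)

H is 0 on exactly one input, (0,0,1), whose minterm is ¬p1·¬p2·p3. So H is the negation of that single conjunction.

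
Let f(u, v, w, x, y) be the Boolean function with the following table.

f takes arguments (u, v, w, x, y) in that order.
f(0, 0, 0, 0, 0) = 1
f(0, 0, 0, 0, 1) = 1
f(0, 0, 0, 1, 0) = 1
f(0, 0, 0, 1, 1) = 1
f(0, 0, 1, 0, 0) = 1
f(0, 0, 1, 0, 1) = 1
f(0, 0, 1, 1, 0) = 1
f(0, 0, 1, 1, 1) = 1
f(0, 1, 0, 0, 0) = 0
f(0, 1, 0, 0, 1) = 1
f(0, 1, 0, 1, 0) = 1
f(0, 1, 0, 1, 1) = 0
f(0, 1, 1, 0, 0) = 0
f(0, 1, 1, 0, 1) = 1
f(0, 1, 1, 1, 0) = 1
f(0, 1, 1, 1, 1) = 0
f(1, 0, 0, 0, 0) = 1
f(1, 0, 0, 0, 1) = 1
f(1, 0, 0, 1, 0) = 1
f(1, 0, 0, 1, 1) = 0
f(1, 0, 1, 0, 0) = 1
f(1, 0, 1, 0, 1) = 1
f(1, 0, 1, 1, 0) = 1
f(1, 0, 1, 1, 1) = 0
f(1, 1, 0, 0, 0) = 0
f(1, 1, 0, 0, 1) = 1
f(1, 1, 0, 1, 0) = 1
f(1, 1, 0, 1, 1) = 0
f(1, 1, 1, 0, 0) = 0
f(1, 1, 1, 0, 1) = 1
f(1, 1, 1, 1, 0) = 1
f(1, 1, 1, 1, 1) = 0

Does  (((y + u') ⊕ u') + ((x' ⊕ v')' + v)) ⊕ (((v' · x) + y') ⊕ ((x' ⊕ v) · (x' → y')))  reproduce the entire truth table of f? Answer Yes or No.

Check the formula against f row by row:
  u=0, v=0, w=0, x=0, y=0: formula gives 1, f = 1 ✓
  u=0, v=0, w=0, x=0, y=1: formula gives 1, f = 1 ✓
  u=0, v=0, w=0, x=1, y=0: formula gives 1, f = 1 ✓
  u=0, v=0, w=0, x=1, y=1: formula gives 1, f = 1 ✓
  …and likewise for the remaining 28 rows.
No disagreement on any input; they are logically equivalent.

Yes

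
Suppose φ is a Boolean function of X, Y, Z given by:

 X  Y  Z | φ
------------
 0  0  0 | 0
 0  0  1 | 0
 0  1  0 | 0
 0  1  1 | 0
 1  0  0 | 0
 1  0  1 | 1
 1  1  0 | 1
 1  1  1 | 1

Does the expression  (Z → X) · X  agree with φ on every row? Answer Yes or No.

No

Test each input against both φ and the formula:
  X=0, Y=0, Z=0: formula gives 0, φ = 0 ✓
  X=0, Y=0, Z=1: formula gives 0, φ = 0 ✓
  X=0, Y=1, Z=0: formula gives 0, φ = 0 ✓
  X=0, Y=1, Z=1: formula gives 0, φ = 0 ✓
  X=1, Y=0, Z=0: formula gives 1, but φ = 0 ✗
Row (1,0,0) is a counterexample, so the formula is not equivalent to φ.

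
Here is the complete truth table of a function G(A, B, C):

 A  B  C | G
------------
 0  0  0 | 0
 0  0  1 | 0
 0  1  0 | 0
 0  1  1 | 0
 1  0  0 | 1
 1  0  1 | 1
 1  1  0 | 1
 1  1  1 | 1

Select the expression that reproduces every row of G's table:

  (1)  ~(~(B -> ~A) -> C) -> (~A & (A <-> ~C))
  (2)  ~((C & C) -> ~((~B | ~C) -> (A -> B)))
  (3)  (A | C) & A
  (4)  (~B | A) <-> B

3

(1) fails at (0,0,0): the formula yields 1, G is 0.
(2) fails at (0,0,1): the formula yields 1, G is 0.
(4) fails at (1,0,0): the formula yields 0, G is 1.
Only (3) survives; checking it on all 8 rows confirms it matches G.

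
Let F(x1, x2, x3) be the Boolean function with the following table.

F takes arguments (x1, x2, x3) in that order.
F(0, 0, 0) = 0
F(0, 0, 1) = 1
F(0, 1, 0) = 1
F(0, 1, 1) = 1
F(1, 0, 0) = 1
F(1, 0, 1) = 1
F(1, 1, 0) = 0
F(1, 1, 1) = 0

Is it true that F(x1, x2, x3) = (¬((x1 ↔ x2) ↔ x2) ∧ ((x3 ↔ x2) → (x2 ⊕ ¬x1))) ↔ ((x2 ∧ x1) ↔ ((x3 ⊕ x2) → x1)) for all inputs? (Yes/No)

Yes

Evaluate (¬((x1 ↔ x2) ↔ x2) ∧ ((x3 ↔ x2) → (x2 ⊕ ¬x1))) ↔ ((x2 ∧ x1) ↔ ((x3 ⊕ x2) → x1)) on each row and compare to F:
  x1=0, x2=0, x3=0: formula gives 0, F = 0 ✓
  x1=0, x2=0, x3=1: formula gives 1, F = 1 ✓
  x1=0, x2=1, x3=0: formula gives 1, F = 1 ✓
  x1=0, x2=1, x3=1: formula gives 1, F = 1 ✓
  x1=1, x2=0, x3=0: formula gives 1, F = 1 ✓
  … (the remaining 3 rows also agree.)
All 8 rows match — the expression computes F exactly.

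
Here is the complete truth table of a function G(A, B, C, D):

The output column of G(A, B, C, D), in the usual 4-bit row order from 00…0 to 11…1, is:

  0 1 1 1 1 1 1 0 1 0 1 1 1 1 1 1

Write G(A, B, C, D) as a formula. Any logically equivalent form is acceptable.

The 0-rows are (0,0,0,0), (0,1,1,1), (1,0,0,1). Take each as a conjunction (¬A·¬B·¬C·¬D, ¬A·B·C·D, A·¬B·¬C·D), form their disjunction, and complement — that gives a formula that is 1 everywhere G is.

G(A, B, C, D) = ~(((((~A & ~B) & ~C) & ~D) | (((~A & B) & C) & D)) | (((A & ~B) & ~C) & D))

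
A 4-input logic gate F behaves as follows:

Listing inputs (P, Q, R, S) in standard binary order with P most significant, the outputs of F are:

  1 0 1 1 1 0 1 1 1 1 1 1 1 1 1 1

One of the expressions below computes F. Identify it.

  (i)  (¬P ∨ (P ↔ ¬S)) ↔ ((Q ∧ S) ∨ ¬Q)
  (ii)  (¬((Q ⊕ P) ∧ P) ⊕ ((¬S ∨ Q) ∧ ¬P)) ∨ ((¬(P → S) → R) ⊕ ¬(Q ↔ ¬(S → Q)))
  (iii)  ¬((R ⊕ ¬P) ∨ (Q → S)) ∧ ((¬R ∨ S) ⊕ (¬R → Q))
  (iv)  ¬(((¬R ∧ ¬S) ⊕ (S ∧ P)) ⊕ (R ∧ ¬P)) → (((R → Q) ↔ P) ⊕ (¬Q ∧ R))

iv

(i) disagrees with F on (0,0,0,1) (formula → 1, table → 0); rule it out.
(ii) disagrees with F on (0,0,0,1) (formula → 1, table → 0); rule it out.
(iii) disagrees with F on (0,0,0,0) (formula → 0, table → 1); rule it out.
Only (iv) survives; checking it on all 16 rows confirms it matches F.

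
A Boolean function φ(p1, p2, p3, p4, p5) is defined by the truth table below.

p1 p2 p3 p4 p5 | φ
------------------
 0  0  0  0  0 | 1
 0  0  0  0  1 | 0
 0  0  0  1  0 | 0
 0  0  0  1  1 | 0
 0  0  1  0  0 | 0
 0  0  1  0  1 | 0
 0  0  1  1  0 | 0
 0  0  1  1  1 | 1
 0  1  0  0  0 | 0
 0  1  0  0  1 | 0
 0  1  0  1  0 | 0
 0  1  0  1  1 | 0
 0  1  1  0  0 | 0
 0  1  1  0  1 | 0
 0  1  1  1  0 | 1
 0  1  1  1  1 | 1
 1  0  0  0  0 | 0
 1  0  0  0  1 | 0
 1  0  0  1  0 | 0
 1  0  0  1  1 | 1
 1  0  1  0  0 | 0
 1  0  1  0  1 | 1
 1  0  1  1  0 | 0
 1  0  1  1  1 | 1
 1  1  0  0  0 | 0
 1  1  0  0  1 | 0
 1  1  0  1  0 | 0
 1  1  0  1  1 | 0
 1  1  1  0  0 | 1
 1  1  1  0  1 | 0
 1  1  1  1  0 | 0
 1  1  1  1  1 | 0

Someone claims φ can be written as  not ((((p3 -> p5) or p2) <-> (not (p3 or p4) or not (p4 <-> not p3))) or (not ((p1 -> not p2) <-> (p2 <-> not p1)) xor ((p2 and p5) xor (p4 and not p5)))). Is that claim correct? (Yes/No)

No

Check the formula against φ row by row:
  p1=0, p2=0, p3=0, p4=0, p5=0: formula gives 0, but φ = 1 ✗
Since they disagree at (0,0,0,0,0), the expression is not a correct formula for φ.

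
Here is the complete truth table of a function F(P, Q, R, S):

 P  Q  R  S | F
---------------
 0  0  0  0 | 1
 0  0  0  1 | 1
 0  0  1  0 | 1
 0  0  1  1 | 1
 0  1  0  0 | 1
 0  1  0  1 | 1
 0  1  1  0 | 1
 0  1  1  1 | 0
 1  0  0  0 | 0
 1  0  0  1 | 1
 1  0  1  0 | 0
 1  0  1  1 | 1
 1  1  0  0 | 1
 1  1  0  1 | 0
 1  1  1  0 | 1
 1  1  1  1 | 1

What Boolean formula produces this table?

There are just 4 zero rows: (0,1,1,1), (1,0,0,0), (1,0,1,0), (1,1,0,1). Their minterms are ¬P·Q·R·S, P·¬Q·¬R·¬S, P·¬Q·R·¬S, P·Q·¬R·S; the OR of those covers precisely the 0-outputs, and negating it yields F.

F(P, Q, R, S) = ¬((((((¬P ∧ Q) ∧ R) ∧ S) ∨ (((P ∧ ¬Q) ∧ ¬R) ∧ ¬S)) ∨ (((P ∧ ¬Q) ∧ R) ∧ ¬S)) ∨ (((P ∧ Q) ∧ ¬R) ∧ S))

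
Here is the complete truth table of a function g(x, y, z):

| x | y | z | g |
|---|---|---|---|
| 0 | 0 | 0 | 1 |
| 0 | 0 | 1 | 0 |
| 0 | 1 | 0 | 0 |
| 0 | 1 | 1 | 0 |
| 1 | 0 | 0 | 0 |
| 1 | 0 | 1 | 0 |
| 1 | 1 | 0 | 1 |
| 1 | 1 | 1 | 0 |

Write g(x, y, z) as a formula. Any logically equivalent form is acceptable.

The 1-rows are (0,0,0), (1,1,0). Each contributes one minterm — ¬x·¬y·¬z; x·y·¬z — and their disjunction is a sum-of-products form of g.

g(x, y, z) = ((NOT x AND NOT y) AND NOT z) OR ((x AND y) AND NOT z)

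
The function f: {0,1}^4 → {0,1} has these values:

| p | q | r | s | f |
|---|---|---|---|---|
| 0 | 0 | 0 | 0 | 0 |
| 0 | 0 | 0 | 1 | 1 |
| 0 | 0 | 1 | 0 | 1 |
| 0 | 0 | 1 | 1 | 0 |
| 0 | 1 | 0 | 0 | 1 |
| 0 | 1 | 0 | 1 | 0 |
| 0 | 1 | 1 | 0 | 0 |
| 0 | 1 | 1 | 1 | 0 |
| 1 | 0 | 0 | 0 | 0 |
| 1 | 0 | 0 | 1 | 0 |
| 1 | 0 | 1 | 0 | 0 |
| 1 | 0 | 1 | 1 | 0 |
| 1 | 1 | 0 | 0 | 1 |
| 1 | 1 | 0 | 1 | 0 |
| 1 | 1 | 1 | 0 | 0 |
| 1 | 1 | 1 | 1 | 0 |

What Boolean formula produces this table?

f=1 on 4 inputs: (0,0,0,1), (0,0,1,0), (0,1,0,0), (1,1,0,0). Reading each as a conjunction of literals (¬p·¬q·¬r·s, ¬p·¬q·r·¬s, ¬p·q·¬r·¬s, p·q·¬r·¬s) and taking the OR gives the canonical DNF.

f(p, q, r, s) = (((((not p and not q) and not r) and s) or (((not p and not q) and r) and not s)) or (((not p and q) and not r) and not s)) or (((p and q) and not r) and not s)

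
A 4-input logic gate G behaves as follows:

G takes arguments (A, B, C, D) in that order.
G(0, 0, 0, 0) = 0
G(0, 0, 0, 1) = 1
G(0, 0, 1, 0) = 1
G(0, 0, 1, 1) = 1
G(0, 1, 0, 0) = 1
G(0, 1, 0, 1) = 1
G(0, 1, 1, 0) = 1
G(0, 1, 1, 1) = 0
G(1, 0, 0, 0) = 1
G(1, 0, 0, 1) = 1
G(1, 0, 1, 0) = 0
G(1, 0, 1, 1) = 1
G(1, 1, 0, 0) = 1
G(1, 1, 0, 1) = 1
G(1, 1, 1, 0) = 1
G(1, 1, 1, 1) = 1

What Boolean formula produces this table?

G(A, B, C, D) = not (((((not A and not B) and not C) and not D) or (((not A and B) and C) and D)) or (((A and not B) and C) and not D))

The 0-rows are (0,0,0,0), (0,1,1,1), (1,0,1,0). Take each as a conjunction (¬A·¬B·¬C·¬D, ¬A·B·C·D, A·¬B·C·¬D), form their disjunction, and complement — that gives a formula that is 1 everywhere G is.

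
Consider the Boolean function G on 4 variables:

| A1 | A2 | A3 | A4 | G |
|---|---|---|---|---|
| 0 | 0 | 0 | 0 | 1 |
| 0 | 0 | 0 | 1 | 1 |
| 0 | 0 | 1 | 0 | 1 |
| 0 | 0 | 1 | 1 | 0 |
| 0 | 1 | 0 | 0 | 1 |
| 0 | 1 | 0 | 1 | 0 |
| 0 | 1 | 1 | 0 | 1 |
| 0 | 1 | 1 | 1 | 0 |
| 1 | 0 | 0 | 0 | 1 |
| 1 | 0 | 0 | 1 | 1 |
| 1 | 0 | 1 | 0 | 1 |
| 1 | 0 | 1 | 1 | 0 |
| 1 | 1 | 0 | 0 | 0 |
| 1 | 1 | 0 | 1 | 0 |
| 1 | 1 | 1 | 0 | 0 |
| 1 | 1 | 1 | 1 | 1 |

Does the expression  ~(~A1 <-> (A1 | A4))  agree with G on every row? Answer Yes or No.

Test each input against both G and the formula:
  A1=0, A2=0, A3=0, A4=0: formula gives 1, G = 1 ✓
  A1=0, A2=0, A3=0, A4=1: formula gives 0, but G = 1 ✗
A single disagreement suffices: at (0,0,0,1) they differ, so the formula does not compute G.

No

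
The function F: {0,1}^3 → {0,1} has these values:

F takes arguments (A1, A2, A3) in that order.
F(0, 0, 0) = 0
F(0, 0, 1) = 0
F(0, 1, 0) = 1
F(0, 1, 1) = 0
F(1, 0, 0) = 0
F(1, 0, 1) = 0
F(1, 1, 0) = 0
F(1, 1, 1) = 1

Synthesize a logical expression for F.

Collect the rows where F=1 — (0,1,0), (1,1,1) — and write one minterm per row: ¬A1·A2·¬A3, A1·A2·A3. Their union (logical OR) reproduces the table exactly.

F(A1, A2, A3) = ((NOT A1 AND A2) AND NOT A3) OR ((A1 AND A2) AND A3)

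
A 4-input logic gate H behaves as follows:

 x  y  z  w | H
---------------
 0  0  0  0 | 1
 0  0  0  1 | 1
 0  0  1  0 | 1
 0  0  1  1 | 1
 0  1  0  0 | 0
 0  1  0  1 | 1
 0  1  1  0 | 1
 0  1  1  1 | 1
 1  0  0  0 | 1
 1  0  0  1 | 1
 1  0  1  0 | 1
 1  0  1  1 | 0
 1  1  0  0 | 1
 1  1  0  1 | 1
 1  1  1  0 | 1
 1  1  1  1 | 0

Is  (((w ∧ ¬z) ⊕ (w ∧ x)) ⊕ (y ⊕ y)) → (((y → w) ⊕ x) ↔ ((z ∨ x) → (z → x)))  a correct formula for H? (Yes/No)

No

Test each input against both H and the formula:
  x=0, y=0, z=0, w=0: formula gives 1, H = 1 ✓
  x=0, y=0, z=0, w=1: formula gives 1, H = 1 ✓
  x=0, y=0, z=1, w=0: formula gives 1, H = 1 ✓
  x=0, y=0, z=1, w=1: formula gives 1, H = 1 ✓
  x=0, y=1, z=0, w=0: formula gives 1, but H = 0 ✗
A single disagreement suffices: at (0,1,0,0) they differ, so the formula does not compute H.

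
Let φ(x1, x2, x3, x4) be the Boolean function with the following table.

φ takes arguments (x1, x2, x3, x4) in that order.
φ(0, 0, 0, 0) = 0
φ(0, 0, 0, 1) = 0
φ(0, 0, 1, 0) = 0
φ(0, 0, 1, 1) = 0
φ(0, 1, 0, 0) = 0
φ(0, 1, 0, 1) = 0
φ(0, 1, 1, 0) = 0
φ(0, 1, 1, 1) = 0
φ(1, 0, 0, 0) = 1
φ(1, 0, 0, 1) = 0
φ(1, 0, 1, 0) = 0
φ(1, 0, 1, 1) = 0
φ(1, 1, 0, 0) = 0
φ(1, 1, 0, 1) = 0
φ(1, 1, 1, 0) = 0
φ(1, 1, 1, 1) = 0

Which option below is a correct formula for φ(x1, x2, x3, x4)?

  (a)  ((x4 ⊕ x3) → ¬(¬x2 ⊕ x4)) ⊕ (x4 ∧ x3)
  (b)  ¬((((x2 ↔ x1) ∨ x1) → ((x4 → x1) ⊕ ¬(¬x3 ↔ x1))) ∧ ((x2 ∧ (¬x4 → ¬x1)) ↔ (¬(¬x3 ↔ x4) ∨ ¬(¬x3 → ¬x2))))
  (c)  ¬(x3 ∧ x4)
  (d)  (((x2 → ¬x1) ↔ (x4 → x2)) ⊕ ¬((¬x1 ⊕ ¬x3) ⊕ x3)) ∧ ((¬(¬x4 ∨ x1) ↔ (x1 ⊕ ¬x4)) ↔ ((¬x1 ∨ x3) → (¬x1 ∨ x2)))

(a) fails at (0,0,0,0): the formula yields 1, φ is 0.
(b) fails at (0,0,0,0): the formula yields 1, φ is 0.
(c) fails at (0,0,0,0): the formula yields 1, φ is 0.
(d) is the remaining candidate, and it agrees with φ on all 16 inputs.

d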